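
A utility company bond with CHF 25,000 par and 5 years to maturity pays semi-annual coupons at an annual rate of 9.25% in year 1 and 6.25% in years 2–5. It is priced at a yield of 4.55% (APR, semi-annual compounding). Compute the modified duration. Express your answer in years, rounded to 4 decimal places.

Periodic yield y = 0.02275. First find Macaulay duration:
  t   CF        PV=CF/(1+0.02275)^t    t·PV
  1     1,156.25     1,130.5304     1,130.5304
  2     1,156.25     1,105.3830     2,210.7659
  3       781.25       730.2668     2,190.8004
  4       781.25       714.0228     2,856.0912
  5       781.25       698.1401     3,490.7005
  6       781.25       682.6107     4,095.6643
  7       781.25       667.4268     4,671.9873
  8       781.25       652.5805     5,220.6444
  9       781.25       638.0646     5,742.5812
  10   25,781.25    20,587.7596   205,877.5961
  Σ                 27,606.7853   237,487.3618
P = 27,606.7853; Macaulay duration = 237,487.3618 / 27,606.7853 = 8.60250 half-year periods = 4.30125 years.
Modified duration = D_Mac / (1 + y) = 4.30125 / 1.02275 = 4.20557 years.

4.2056 years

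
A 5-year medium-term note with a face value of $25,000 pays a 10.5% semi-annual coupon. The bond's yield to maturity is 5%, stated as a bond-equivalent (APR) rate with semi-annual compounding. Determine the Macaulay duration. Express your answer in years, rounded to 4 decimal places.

4.1290 years

Periodic yield y = 0.025. Discount each cash flow and weight by its period:
  t   CF        PV=CF/(1+0.025)^t    t·PV
  1     1,312.50     1,280.4878     1,280.4878
  2     1,312.50     1,249.2564     2,498.5128
  3     1,312.50     1,218.7867     3,656.3602
  4     1,312.50     1,189.0602     4,756.2409
  5     1,312.50     1,160.0588     5,800.2938
  6     1,312.50     1,131.7646     6,790.5878
  7     1,312.50     1,104.1606     7,729.1243
  8     1,312.50     1,077.2299     8,617.8390
  9     1,312.50     1,050.9560     9,458.6038
  10   26,312.50    20,555.2829   205,552.8295
  Σ                 31,017.0440   256,140.8798
Price P = Σ PV = 31,017.0440.
Macaulay duration = Σ(t·PV) / P = 256,140.8798 / 31,017.0440 = 8.25807 half-year periods.
In years: 8.25807 / 2 = 4.12903 years.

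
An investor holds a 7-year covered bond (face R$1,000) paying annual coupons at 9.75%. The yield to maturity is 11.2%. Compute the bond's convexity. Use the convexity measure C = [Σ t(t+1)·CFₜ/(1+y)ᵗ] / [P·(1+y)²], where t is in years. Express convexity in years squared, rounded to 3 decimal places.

With y = 0.112:
  t   CF        PV=CF/(1+0.112)^t    t·PV        t(t+1)·PV
  1        97.50        87.6799        87.6799         175.3597
  2        97.50        78.8488       157.6976         473.0927
  3        97.50        70.9072       212.7216         850.8862
  4        97.50        63.7655       255.0618       1,275.3091
  5        97.50        57.3430       286.7152       1,720.2911
  6        97.50        51.5675       309.4049       2,165.8341
  7     1,097.50       522.0006     3,654.0043      29,232.0347
  Σ                    932.1124     4,963.2852      35,892.8076
P = 932.1124.
Convexity = Σ t(t+1)·PV / [P·(1+y)²] = 35,892.8076 / (932.1124 × 1.236544) = 31.14079.

31.141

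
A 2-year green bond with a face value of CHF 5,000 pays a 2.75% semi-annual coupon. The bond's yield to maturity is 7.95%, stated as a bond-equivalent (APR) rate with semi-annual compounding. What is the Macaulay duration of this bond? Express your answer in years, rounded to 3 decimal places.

1.957 years

Periodic yield y = 0.03975. Discount each cash flow and weight by its period:
  t   CF        PV=CF/(1+0.03975)^t    t·PV
  1        68.75        66.1217        66.1217
  2        68.75        63.5938       127.1876
  3        68.75        61.1626       183.4878
  4     5,068.75     4,336.9574    17,347.8296
  Σ                  4,527.8355    17,724.6266
Price P = Σ PV = 4,527.8355.
Macaulay duration = Σ(t·PV) / P = 17,724.6266 / 4,527.8355 = 3.91459 half-year periods.
In years: 3.91459 / 2 = 1.95730 years.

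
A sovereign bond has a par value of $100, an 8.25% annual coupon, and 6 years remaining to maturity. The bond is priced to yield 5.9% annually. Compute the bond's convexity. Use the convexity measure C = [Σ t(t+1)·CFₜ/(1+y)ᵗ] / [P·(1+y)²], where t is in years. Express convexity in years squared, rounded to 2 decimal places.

With y = 0.059:
  t   CF        PV=CF/(1+0.059)^t    t·PV        t(t+1)·PV
  1         8.25         7.7904         7.7904          15.5807
  2         8.25         7.3563        14.7127          44.1381
  3         8.25         6.9465        20.8395          83.3580
  4         8.25         6.5595        26.2380         131.1898
  5         8.25         6.1940        30.9702         185.8213
  6       108.25        76.7454       460.4722       3,223.3052
  Σ                    111.5921       561.0229       3,683.3931
P = 111.5921.
Convexity = Σ t(t+1)·PV / [P·(1+y)²] = 3,683.3931 / (111.5921 × 1.121481) = 29.43220.

29.43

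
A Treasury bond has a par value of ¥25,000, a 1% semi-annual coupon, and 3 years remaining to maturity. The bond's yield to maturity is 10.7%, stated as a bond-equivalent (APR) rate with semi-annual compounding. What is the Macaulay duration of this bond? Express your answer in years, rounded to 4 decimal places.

2.9560 years

Periodic yield y = 0.0535. Discount each cash flow and weight by its period:
  t   CF        PV=CF/(1+0.0535)^t    t·PV
  1       125.00       118.6521       118.6521
  2       125.00       112.6266       225.2532
  3       125.00       106.9071       320.7212
  4       125.00       101.4780       405.9120
  5       125.00        96.3246       481.6231
  6    25,125.00    18,378.0247   110,268.1482
  Σ                 18,914.0131   111,820.3097
Price P = Σ PV = 18,914.0131.
Macaulay duration = Σ(t·PV) / P = 111,820.3097 / 18,914.0131 = 5.91204 half-year periods.
In years: 5.91204 / 2 = 2.95602 years.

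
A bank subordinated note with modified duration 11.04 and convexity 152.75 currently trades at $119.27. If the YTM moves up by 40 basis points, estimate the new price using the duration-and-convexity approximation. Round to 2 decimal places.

Duration effect: -D_mod·Δy = -11.04 × (+0.004) = -0.044160
Convexity effect: ½·C·(Δy)² = 0.5 × 152.75 × (0.004)² = +0.0012220
ΔP/P ≈ -0.044160 + 0.0012220 = -0.042938
New price ≈ 119.27 × (1 - 0.042938) = 114.14878474.

$114.15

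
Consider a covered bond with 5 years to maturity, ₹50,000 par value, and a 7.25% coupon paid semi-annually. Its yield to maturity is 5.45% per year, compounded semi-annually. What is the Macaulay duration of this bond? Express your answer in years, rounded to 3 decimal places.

Periodic yield y = 0.02725. Discount each cash flow and weight by its period:
  t   CF        PV=CF/(1+0.02725)^t    t·PV
  1     1,812.50     1,764.4196     1,764.4196
  2     1,812.50     1,717.6146     3,435.2291
  3     1,812.50     1,672.0512     5,016.1535
  4     1,812.50     1,627.6964     6,510.7858
  5     1,812.50     1,584.5183     7,922.5916
  6     1,812.50     1,542.4856     9,254.9135
  7     1,812.50     1,501.5679    10,510.9751
  8     1,812.50     1,461.7356    11,693.8846
  9     1,812.50     1,422.9599    12,806.6392
  10   51,812.50    39,597.9815   395,979.8151
  Σ                 53,893.0305   464,895.4072
Price P = Σ PV = 53,893.0305.
Macaulay duration = Σ(t·PV) / P = 464,895.4072 / 53,893.0305 = 8.62626 half-year periods.
In years: 8.62626 / 2 = 4.31313 years.

4.313 years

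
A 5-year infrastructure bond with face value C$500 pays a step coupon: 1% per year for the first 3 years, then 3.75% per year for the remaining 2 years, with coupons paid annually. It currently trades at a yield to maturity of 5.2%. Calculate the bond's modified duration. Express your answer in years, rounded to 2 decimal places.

4.63 years

Periodic yield y = 0.052. First find Macaulay duration:
  t   CF        PV=CF/(1+0.052)^t    t·PV
  1         5.00         4.7529         4.7529
  2         5.00         4.5179         9.0358
  3         5.00         4.2946        12.8838
  4        18.75        15.3087        61.2348
  5       518.75       402.6052     2,013.0261
  Σ                    431.4793     2,100.9334
P = 431.4793; Macaulay duration = 2,100.9334 / 431.4793 = 4.86914 years.
Modified duration = D_Mac / (1 + y) = 4.86914 / 1.052 = 4.62846 years.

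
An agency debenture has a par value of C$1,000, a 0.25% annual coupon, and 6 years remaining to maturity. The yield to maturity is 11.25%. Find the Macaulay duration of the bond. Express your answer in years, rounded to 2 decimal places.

5.95 years

Periodic yield y = 0.1125. Discount each cash flow and weight by its year:
  t   CF        PV=CF/(1+0.1125)^t    t·PV
  1         2.50         2.2472         2.2472
  2         2.50         2.0199         4.0399
  3         2.50         1.8157         5.4470
  4         2.50         1.6321         6.5283
  5         2.50         1.4670         7.3352
  6     1,002.50       528.7913     3,172.7475
  Σ                    537.9732     3,198.3451
Price P = Σ PV = 537.9732.
Macaulay duration = Σ(t·PV) / P = 3,198.3451 / 537.9732 = 5.94518 years.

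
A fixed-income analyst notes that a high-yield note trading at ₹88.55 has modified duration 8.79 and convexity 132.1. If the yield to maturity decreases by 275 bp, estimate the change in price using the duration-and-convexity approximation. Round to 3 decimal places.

+₹25.828

Duration effect: -D_mod·Δy = -8.79 × (-0.0275) = +0.241725
Convexity effect: ½·C·(Δy)² = 0.5 × 132.1 × (-0.0275)² = +0.0499503125
ΔP/P ≈ +0.241725 + 0.0499503125 = +0.2916753125
ΔP ≈ 88.55 × (+0.2916753125) = +25.827848921875.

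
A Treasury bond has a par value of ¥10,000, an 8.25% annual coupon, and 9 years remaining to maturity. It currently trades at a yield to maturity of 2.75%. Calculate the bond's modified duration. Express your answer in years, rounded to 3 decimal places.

Periodic yield y = 0.0275. First find Macaulay duration:
  t   CF        PV=CF/(1+0.0275)^t    t·PV
  1       825.00       802.9197       802.9197
  2       825.00       781.4304     1,562.8607
  3       825.00       760.5162     2,281.5485
  4       825.00       740.1617     2,960.6469
  5       825.00       720.3520     3,601.7602
  6       825.00       701.0726     4,206.4353
  7       825.00       682.3091     4,776.1634
  8       825.00       664.0477     5,312.3819
  9    10,825.00     8,479.9137    76,319.2229
  Σ                 14,332.7230   101,823.9397
P = 14,332.7230; Macaulay duration = 101,823.9397 / 14,332.7230 = 7.10430 years.
Modified duration = D_Mac / (1 + y) = 7.10430 / 1.0275 = 6.91416 years.

6.914 years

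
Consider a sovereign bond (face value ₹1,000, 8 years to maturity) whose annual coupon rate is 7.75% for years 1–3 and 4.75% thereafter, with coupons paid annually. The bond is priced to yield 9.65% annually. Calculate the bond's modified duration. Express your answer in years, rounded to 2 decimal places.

Periodic yield y = 0.0965. First find Macaulay duration:
  t   CF        PV=CF/(1+0.0965)^t    t·PV
  1        77.50        70.6794        70.6794
  2        77.50        64.4591       128.9183
  3        77.50        58.7863       176.3588
  4        47.50        32.8594       131.4374
  5        47.50        29.9675       149.8375
  6        47.50        27.3301       163.9808
  7        47.50        24.9249       174.4742
  8     1,047.50       501.2853     4,010.2822
  Σ                    810.2920     5,005.9685
P = 810.2920; Macaulay duration = 5,005.9685 / 810.2920 = 6.17798 years.
Modified duration = D_Mac / (1 + y) = 6.17798 / 1.0965 = 5.63427 years.

5.63 years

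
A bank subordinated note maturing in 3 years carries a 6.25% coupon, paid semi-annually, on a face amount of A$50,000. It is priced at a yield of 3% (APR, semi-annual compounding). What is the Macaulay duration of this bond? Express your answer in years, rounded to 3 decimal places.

2.793 years

Periodic yield y = 0.015. Discount each cash flow and weight by its period:
  t   CF        PV=CF/(1+0.015)^t    t·PV
  1     1,562.50     1,539.4089     1,539.4089
  2     1,562.50     1,516.6590     3,033.3180
  3     1,562.50     1,494.2453     4,482.7359
  4     1,562.50     1,472.1629     5,888.6514
  5     1,562.50     1,450.4068     7,252.0338
  6    51,562.50    47,156.0818   282,936.4908
  Σ                 54,628.9646   305,132.6388
Price P = Σ PV = 54,628.9646.
Macaulay duration = Σ(t·PV) / P = 305,132.6388 / 54,628.9646 = 5.58555 half-year periods.
In years: 5.58555 / 2 = 2.79277 years.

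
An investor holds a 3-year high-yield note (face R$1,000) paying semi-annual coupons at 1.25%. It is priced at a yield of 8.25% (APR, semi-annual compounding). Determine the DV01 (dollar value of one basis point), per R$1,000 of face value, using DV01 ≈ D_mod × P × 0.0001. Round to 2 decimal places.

Periodic yield y = 0.04125.
  t   CF        PV=CF/(1+0.04125)^t    t·PV
  1         6.25         6.0024         6.0024
  2         6.25         5.7646        11.5292
  3         6.25         5.5362        16.6087
  4         6.25         5.3169        21.2677
  5         6.25         5.1063        25.5314
  6     1,006.25       789.5430     4,737.2582
  Σ                    817.2695     4,818.1976
P = 817.2695; D_Mac = 5.89548 half-year periods = 2.94774 yrs; D_mod = 2.83096 yrs.
DV01 ≈ 2.83096 × 817.2695 × 0.0001 = 0.231366.

R$0.23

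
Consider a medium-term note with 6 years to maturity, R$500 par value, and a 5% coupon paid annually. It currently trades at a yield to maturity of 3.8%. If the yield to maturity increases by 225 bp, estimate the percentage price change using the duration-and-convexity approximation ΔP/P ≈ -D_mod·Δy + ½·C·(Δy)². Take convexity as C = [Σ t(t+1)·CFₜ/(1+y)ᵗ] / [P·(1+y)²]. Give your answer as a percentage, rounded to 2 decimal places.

-10.76%

With y = 0.038:
  t   CF        PV=CF/(1+0.038)^t    t·PV        t(t+1)·PV
  1        25.00        24.0848        24.0848          48.1696
  2        25.00        23.2031        46.4061         139.2184
  3        25.00        22.3536        67.0609         268.2435
  4        25.00        21.5353        86.1411         430.7057
  5        25.00        20.7469       103.7345         622.4070
  6       525.00       419.7350     2,518.4100      17,628.8699
  Σ                    531.6586     2,845.8374      19,137.6140
P = 531.6586; D_Mac = 5.35275 yrs; D_mod = 5.15679 yrs; C = 33.40875.
Duration effect: -5.15679 × (+0.0225) = -0.116028
Convexity effect: 0.5 × 33.40875 × (0.0225)² = +0.0084566
ΔP/P ≈ -0.116028 + 0.0084566 = -0.107571 = -10.7571%.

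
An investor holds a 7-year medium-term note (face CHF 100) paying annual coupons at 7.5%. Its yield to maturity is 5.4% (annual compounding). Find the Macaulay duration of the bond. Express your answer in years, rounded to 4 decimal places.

Periodic yield y = 0.054. Discount each cash flow and weight by its year:
  t   CF        PV=CF/(1+0.054)^t    t·PV
  1         7.50         7.1157         7.1157
  2         7.50         6.7512        13.5024
  3         7.50         6.4053        19.2159
  4         7.50         6.0771        24.3085
  5         7.50         5.7658        28.8289
  6         7.50         5.4704        32.8223
  7       107.50        74.3916       520.7415
  Σ                    111.9772       646.5353
Price P = Σ PV = 111.9772.
Macaulay duration = Σ(t·PV) / P = 646.5353 / 111.9772 = 5.77381 years.

5.7738 years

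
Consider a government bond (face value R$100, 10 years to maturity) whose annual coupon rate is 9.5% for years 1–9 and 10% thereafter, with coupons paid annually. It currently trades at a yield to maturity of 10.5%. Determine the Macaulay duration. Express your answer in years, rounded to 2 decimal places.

Periodic yield y = 0.105. Discount each cash flow and weight by its year:
  t   CF        PV=CF/(1+0.105)^t    t·PV
  1         9.50         8.5973         8.5973
  2         9.50         7.7803        15.5607
  3         9.50         7.0410        21.1231
  4         9.50         6.3720        25.4879
  5         9.50         5.7665        28.8325
  6         9.50         5.2186        31.3113
  7         9.50         4.7227        33.0587
  8         9.50         4.2739        34.1913
  9         9.50         3.8678        34.8101
  10      110.00        40.5294       405.2937
  Σ                     94.1695       638.2667
Price P = Σ PV = 94.1695.
Macaulay duration = Σ(t·PV) / P = 638.2667 / 94.1695 = 6.77785 years.

6.78 years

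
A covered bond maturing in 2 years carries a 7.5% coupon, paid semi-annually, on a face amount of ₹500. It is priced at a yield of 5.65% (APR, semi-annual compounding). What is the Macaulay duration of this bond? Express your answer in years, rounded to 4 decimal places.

1.8962 years

Periodic yield y = 0.02825. Discount each cash flow and weight by its period:
  t   CF        PV=CF/(1+0.02825)^t    t·PV
  1        18.75        18.2349        18.2349
  2        18.75        17.7339        35.4678
  3        18.75        17.2467        51.7400
  4       518.75       464.0484     1,856.1934
  Σ                    517.2638     1,961.6360
Price P = Σ PV = 517.2638.
Macaulay duration = Σ(t·PV) / P = 1,961.6360 / 517.2638 = 3.79233 half-year periods.
In years: 3.79233 / 2 = 1.89617 years.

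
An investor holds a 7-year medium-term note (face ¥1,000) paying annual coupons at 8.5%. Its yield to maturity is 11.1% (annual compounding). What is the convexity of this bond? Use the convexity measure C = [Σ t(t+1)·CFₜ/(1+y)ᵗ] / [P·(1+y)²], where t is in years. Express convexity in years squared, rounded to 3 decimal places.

32.219

With y = 0.111:
  t   CF        PV=CF/(1+0.111)^t    t·PV        t(t+1)·PV
  1        85.00        76.5077        76.5077         153.0153
  2        85.00        68.8638       137.7275         413.1826
  3        85.00        61.9836       185.9508         743.8031
  4        85.00        55.7908       223.1633       1,115.8163
  5        85.00        50.2168       251.0838       1,506.5026
  6        85.00        45.1996       271.1976       1,898.3831
  7     1,085.00       519.3155     3,635.2088      29,081.6707
  Σ                    877.8777     4,780.8394      34,912.3737
P = 877.8777.
Convexity = Σ t(t+1)·PV / [P·(1+y)²] = 34,912.3737 / (877.8777 × 1.234321) = 32.21938.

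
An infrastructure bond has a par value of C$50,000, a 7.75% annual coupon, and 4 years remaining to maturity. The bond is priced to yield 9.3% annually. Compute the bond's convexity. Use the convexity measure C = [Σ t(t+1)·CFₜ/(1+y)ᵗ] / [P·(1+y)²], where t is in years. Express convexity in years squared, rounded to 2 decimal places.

With y = 0.093:
  t   CF        PV=CF/(1+0.093)^t    t·PV        t(t+1)·PV
  1     3,875.00     3,545.2882     3,545.2882       7,090.5764
  2     3,875.00     3,243.6306     6,487.2611      19,461.7833
  3     3,875.00     2,967.6400     8,902.9201      35,611.6804
  4    53,875.00    37,749.1029   150,996.4117     754,982.0584
  Σ                 47,505.6617   169,931.8811     817,146.0985
P = 47,505.6617.
Convexity = Σ t(t+1)·PV / [P·(1+y)²] = 817,146.0985 / (47,505.6617 × 1.194649) = 14.39839.

14.40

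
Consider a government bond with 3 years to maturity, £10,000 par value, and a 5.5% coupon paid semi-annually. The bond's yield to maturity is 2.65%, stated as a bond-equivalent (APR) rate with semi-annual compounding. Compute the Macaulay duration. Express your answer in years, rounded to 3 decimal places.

Periodic yield y = 0.01325. Discount each cash flow and weight by its period:
  t   CF        PV=CF/(1+0.01325)^t    t·PV
  1       275.00       271.4039       271.4039
  2       275.00       267.8548       535.7096
  3       275.00       264.3522       793.0565
  4       275.00       260.8953     1,043.5812
  5       275.00       257.4836     1,287.4182
  6    10,275.00     9,494.7199    56,968.3192
  Σ                 10,816.7097    60,899.4886
Price P = Σ PV = 10,816.7097.
Macaulay duration = Σ(t·PV) / P = 60,899.4886 / 10,816.7097 = 5.63013 half-year periods.
In years: 5.63013 / 2 = 2.81507 years.

2.815 years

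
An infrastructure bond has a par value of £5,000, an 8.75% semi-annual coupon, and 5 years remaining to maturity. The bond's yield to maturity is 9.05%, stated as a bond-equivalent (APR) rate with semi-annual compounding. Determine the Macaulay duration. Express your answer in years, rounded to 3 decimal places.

4.149 years

Periodic yield y = 0.04525. Discount each cash flow and weight by its period:
  t   CF        PV=CF/(1+0.04525)^t    t·PV
  1       218.75       209.2801       209.2801
  2       218.75       200.2201       400.4402
  3       218.75       191.5524       574.6571
  4       218.75       183.2599       733.0395
  5       218.75       175.3263       876.6317
  6       218.75       167.7363     1,006.4177
  7       218.75       160.4748     1,123.3236
  8       218.75       153.5277     1,228.2213
  9       218.75       146.8813     1,321.9316
  10    5,218.75     3,352.4687    33,524.6869
  Σ                  4,940.7275    40,998.6297
Price P = Σ PV = 4,940.7275.
Macaulay duration = Σ(t·PV) / P = 40,998.6297 / 4,940.7275 = 8.29810 half-year periods.
In years: 8.29810 / 2 = 4.14905 years.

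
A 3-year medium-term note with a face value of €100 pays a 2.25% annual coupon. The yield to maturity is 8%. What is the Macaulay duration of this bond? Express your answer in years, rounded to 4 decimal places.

Periodic yield y = 0.08. Discount each cash flow and weight by its year:
  t   CF        PV=CF/(1+0.08)^t    t·PV
  1         2.25         2.0833         2.0833
  2         2.25         1.9290         3.8580
  3       102.25        81.1693       243.5080
  Σ                     85.1817       249.4494
Price P = Σ PV = 85.1817.
Macaulay duration = Σ(t·PV) / P = 249.4494 / 85.1817 = 2.92844 years.

2.9284 years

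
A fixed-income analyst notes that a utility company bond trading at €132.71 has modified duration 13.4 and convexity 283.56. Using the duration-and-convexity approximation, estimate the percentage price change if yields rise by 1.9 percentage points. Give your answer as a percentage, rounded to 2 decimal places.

-20.34%

Duration effect: -D_mod·Δy = -13.4 × (+0.019) = -0.254600
Convexity effect: ½·C·(Δy)² = 0.5 × 283.56 × (0.019)² = +0.05118258
ΔP/P ≈ -0.254600 + 0.05118258 = -0.20341742
= -20.341742%.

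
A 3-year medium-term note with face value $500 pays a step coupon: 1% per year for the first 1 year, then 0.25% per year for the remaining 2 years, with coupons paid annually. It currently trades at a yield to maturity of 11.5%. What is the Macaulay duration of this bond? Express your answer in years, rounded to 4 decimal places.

Periodic yield y = 0.115. Discount each cash flow and weight by its year:
  t   CF        PV=CF/(1+0.115)^t    t·PV
  1         5.00         4.4843         4.4843
  2         1.25         1.0054         2.0109
  3       501.25       361.6011     1,084.8034
  Σ                    367.0909     1,091.2986
Price P = Σ PV = 367.0909.
Macaulay duration = Σ(t·PV) / P = 1,091.2986 / 367.0909 = 2.97283 years.

2.9728 years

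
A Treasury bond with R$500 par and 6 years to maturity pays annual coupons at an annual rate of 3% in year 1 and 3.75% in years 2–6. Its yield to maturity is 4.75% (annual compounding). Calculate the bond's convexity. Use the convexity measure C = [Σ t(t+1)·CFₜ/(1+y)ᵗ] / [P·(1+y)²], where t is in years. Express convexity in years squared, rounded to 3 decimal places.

With y = 0.0475:
  t   CF        PV=CF/(1+0.0475)^t    t·PV        t(t+1)·PV
  1        15.00        14.3198        14.3198          28.6396
  2        18.75        17.0881        34.1762         102.5285
  3        18.75        16.3132        48.9396         195.7584
  4        18.75        15.5735        62.2938         311.4692
  5        18.75        14.8673        74.3363         446.0180
  6       518.75       392.6756     2,356.0536      16,492.3753
  Σ                    470.8374     2,590.1194      17,576.7890
P = 470.8374.
Convexity = Σ t(t+1)·PV / [P·(1+y)²] = 17,576.7890 / (470.8374 × 1.097256) = 34.02205.

34.022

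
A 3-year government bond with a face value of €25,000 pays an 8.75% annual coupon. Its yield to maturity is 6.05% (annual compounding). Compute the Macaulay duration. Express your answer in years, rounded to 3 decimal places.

Periodic yield y = 0.0605. Discount each cash flow and weight by its year:
  t   CF        PV=CF/(1+0.0605)^t    t·PV
  1     2,187.50     2,062.7063     2,062.7063
  2     2,187.50     1,945.0318     3,890.0637
  3    27,187.50    22,794.8771    68,384.6314
  Σ                 26,802.6153    74,337.4014
Price P = Σ PV = 26,802.6153.
Macaulay duration = Σ(t·PV) / P = 74,337.4014 / 26,802.6153 = 2.77351 years.

2.774 years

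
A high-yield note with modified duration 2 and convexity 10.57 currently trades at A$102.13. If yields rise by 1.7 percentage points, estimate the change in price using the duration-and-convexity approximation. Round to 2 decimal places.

Duration effect: -D_mod·Δy = -2 × (+0.017) = -0.034000
Convexity effect: ½·C·(Δy)² = 0.5 × 10.57 × (0.017)² = +0.001527365
ΔP/P ≈ -0.034000 + 0.001527365 = -0.032472635
ΔP ≈ 102.13 × (-0.032472635) = -3.31643021255.

-A$3.32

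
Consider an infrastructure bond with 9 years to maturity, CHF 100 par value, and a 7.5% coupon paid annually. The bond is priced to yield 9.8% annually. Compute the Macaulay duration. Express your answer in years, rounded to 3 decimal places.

6.681 years

Periodic yield y = 0.098. Discount each cash flow and weight by its year:
  t   CF        PV=CF/(1+0.098)^t    t·PV
  1         7.50         6.8306         6.8306
  2         7.50         6.2209        12.4419
  3         7.50         5.6657        16.9971
  4         7.50         5.1600        20.6401
  5         7.50         4.6995        23.4974
  6         7.50         4.2800        25.6802
  7         7.50         3.8980        27.2862
  8         7.50         3.5501        28.4009
  9       107.50        46.3433       417.0901
  Σ                     86.6483       578.8646
Price P = Σ PV = 86.6483.
Macaulay duration = Σ(t·PV) / P = 578.8646 / 86.6483 = 6.68062 years.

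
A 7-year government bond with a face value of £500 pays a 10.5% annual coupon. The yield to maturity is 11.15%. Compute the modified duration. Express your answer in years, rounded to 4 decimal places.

4.7356 years

Periodic yield y = 0.1115. First find Macaulay duration:
  t   CF        PV=CF/(1+0.1115)^t    t·PV
  1        52.50        47.2335        47.2335
  2        52.50        42.4952        84.9905
  3        52.50        38.2323       114.6970
  4        52.50        34.3971       137.5883
  5        52.50        30.9465       154.7327
  6        52.50        27.8421       167.0528
  7       552.50       263.6125     1,845.2876
  Σ                    484.7593     2,551.5823
P = 484.7593; Macaulay duration = 2,551.5823 / 484.7593 = 5.26361 years.
Modified duration = D_Mac / (1 + y) = 5.26361 / 1.1115 = 4.73559 years.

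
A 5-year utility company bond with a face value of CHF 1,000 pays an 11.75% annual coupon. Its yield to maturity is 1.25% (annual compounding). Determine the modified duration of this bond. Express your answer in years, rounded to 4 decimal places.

Periodic yield y = 0.0125. First find Macaulay duration:
  t   CF        PV=CF/(1+0.0125)^t    t·PV
  1       117.50       116.0494       116.0494
  2       117.50       114.6167       229.2333
  3       117.50       113.2017       339.6050
  4       117.50       111.8041       447.2164
  5     1,117.50     1,050.2009     5,251.0043
  Σ                  1,505.8727     6,383.1084
P = 1,505.8727; Macaulay duration = 6,383.1084 / 1,505.8727 = 4.23881 years.
Modified duration = D_Mac / (1 + y) = 4.23881 / 1.0125 = 4.18648 years.

4.1865 years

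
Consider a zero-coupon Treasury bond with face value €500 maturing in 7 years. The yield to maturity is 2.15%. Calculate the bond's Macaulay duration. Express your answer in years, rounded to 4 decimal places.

7.0000 years

A zero-coupon bond has a single cash flow at maturity, so its Macaulay duration equals its maturity: 7 years.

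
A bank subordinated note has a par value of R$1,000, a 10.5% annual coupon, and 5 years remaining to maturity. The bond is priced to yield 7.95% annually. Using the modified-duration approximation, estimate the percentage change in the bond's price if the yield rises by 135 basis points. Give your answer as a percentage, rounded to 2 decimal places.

Periodic yield y = 0.0795. Modified duration first:
  t   CF        PV=CF/(1+0.0795)^t    t·PV
  1       105.00        97.2673        97.2673
  2       105.00        90.1040       180.2080
  3       105.00        83.4683       250.4048
  4       105.00        77.3212       309.2849
  5     1,105.00       753.7877     3,768.9385
  Σ                  1,101.9484     4,606.1034
P = 1,101.9484; D_Mac = 4.17996 yrs; D_mod = 4.17996/(1+0.0795) = 3.87213 yrs.
ΔP/P ≈ -D_mod · Δy = -3.87213 × (+0.0135) = -0.052274 = -5.2274%.

-5.23%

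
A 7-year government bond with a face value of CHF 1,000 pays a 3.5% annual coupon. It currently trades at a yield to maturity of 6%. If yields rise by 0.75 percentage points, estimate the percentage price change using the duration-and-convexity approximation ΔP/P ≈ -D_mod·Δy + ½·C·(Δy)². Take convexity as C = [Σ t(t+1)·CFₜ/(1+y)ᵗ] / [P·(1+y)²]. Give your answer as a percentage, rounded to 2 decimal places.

With y = 0.06:
  t   CF        PV=CF/(1+0.06)^t    t·PV        t(t+1)·PV
  1        35.00        33.0189        33.0189          66.0377
  2        35.00        31.1499        62.2998         186.8993
  3        35.00        29.3867        88.1600         352.6401
  4        35.00        27.7233       110.8931         554.4656
  5        35.00        26.1540       130.7702         784.6211
  6        35.00        24.6736       148.0417       1,036.2920
  7     1,035.00       688.3341     4,818.3388      38,546.7103
  Σ                    860.4405     5,391.5224      41,527.6660
P = 860.4405; D_Mac = 6.26600 yrs; D_mod = 5.91132 yrs; C = 42.95413.
Duration effect: -5.91132 × (+0.0075) = -0.044335
Convexity effect: 0.5 × 42.95413 × (0.0075)² = +0.0012081
ΔP/P ≈ -0.044335 + 0.0012081 = -0.043127 = -4.3127%.

-4.31%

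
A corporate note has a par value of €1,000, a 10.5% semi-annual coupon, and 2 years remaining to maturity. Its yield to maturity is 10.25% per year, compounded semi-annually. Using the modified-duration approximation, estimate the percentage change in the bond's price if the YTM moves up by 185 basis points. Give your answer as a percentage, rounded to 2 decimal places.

Periodic yield y = 0.05125. Modified duration first:
  t   CF        PV=CF/(1+0.05125)^t    t·PV
  1        52.50        49.9405        49.9405
  2        52.50        47.5059        95.0117
  3        52.50        45.1899       135.5697
  4     1,052.50       861.7833     3,447.1332
  Σ                  1,004.4196     3,727.6551
P = 1,004.4196; D_Mac = 3.71125 half-year periods = 1.85563 yrs; D_mod = 1.85563/(1+0.05125) = 1.76516 yrs.
ΔP/P ≈ -D_mod · Δy = -1.76516 × (+0.0185) = -0.032655 = -3.2655%.

-3.27%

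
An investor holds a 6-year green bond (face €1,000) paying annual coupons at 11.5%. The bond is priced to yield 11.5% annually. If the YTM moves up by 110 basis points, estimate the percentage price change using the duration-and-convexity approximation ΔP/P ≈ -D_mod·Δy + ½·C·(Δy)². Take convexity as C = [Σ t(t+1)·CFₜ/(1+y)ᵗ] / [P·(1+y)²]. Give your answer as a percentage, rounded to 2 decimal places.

-4.44%

With y = 0.115:
  t   CF        PV=CF/(1+0.115)^t    t·PV        t(t+1)·PV
  1       115.00       103.1390       103.1390         206.2780
  2       115.00        92.5014       185.0027         555.0081
  3       115.00        82.9609       248.8826         995.5303
  4       115.00        74.4044       297.6174       1,488.0872
  5       115.00        66.7304       333.6518       2,001.9110
  6     1,115.00       580.2640     3,481.5843      24,371.0900
  Σ                  1,000.0000     4,649.8778      29,617.9046
P = 1,000.0000; D_Mac = 4.64988 yrs; D_mod = 4.17029 yrs; C = 23.82345.
Duration effect: -4.17029 × (+0.011) = -0.045873
Convexity effect: 0.5 × 23.82345 × (0.011)² = +0.0014413
ΔP/P ≈ -0.045873 + 0.0014413 = -0.044432 = -4.4432%.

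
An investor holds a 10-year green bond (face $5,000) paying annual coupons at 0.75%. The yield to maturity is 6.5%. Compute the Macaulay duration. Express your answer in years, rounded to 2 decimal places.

9.54 years

Periodic yield y = 0.065. Discount each cash flow and weight by its year:
  t   CF        PV=CF/(1+0.065)^t    t·PV
  1        37.50        35.2113        35.2113
  2        37.50        33.0622        66.1244
  3        37.50        31.0443        93.1330
  4        37.50        29.1496       116.5985
  5        37.50        27.3705       136.8527
  6        37.50        25.7000       154.2002
  7        37.50        24.1315       168.9204
  8        37.50        22.6587       181.2694
  9        37.50        21.2757       191.4817
  10    5,037.50     2,683.6074    26,836.0740
  Σ                  2,933.2113    27,979.8655
Price P = Σ PV = 2,933.2113.
Macaulay duration = Σ(t·PV) / P = 27,979.8655 / 2,933.2113 = 9.53899 years.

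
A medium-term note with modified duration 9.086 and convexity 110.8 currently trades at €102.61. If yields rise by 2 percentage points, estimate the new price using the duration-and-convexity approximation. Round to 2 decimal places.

Duration effect: -D_mod·Δy = -9.086 × (+0.02) = -0.181720
Convexity effect: ½·C·(Δy)² = 0.5 × 110.8 × (0.02)² = +0.0221600
ΔP/P ≈ -0.181720 + 0.0221600 = -0.159560
New price ≈ 102.61 × (1 - 0.159560) = 86.2375484.

€86.24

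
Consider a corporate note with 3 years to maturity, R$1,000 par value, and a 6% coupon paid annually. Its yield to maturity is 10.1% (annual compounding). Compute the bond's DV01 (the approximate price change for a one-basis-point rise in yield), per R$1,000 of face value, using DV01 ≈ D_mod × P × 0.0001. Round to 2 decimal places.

Periodic yield y = 0.101.
  t   CF        PV=CF/(1+0.101)^t    t·PV
  1        60.00        54.4959        54.4959
  2        60.00        49.4967        98.9935
  3     1,060.00       794.2256     2,382.6769
  Σ                    898.2183     2,536.1663
P = 898.2183; D_Mac = 2.82355 yrs; D_mod = 2.56453 yrs.
DV01 ≈ 2.56453 × 898.2183 × 0.0001 = 0.230351.

R$0.23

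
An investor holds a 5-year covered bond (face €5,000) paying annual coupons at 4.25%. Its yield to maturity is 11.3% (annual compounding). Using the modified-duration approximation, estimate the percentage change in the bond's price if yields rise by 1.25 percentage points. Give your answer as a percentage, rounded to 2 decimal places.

-5.09%

Periodic yield y = 0.113. Modified duration first:
  t   CF        PV=CF/(1+0.113)^t    t·PV
  1       212.50       190.9254       190.9254
  2       212.50       171.5413       343.0825
  3       212.50       154.1251       462.3754
  4       212.50       138.4772       553.9088
  5     5,212.50     3,051.8996    15,259.4981
  Σ                  3,706.9686    16,809.7903
P = 3,706.9686; D_Mac = 4.53465 yrs; D_mod = 4.53465/(1+0.113) = 4.07426 yrs.
ΔP/P ≈ -D_mod · Δy = -4.07426 × (+0.0125) = -0.050928 = -5.0928%.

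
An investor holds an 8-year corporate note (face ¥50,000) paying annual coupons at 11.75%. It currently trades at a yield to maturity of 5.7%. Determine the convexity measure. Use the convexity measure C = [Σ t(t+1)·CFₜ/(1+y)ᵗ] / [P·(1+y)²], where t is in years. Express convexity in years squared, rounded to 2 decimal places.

With y = 0.057:
  t   CF        PV=CF/(1+0.057)^t    t·PV        t(t+1)·PV
  1     5,875.00     5,558.1835     5,558.1835      11,116.3671
  2     5,875.00     5,258.4518    10,516.9036      31,550.7107
  3     5,875.00     4,974.8834    14,924.6503      59,698.6012
  4     5,875.00     4,706.6068    18,826.4274      94,132.1368
  5     5,875.00     4,452.7974    22,263.9869     133,583.9217
  6     5,875.00     4,212.6749    25,276.0495     176,932.3466
  7     5,875.00     3,985.5013    27,898.5094     223,188.0752
  8    55,875.00    35,860.6071   286,884.8568   2,581,963.7114
  Σ                 69,009.7064   412,149.5675   3,312,165.8707
P = 69,009.7064.
Convexity = Σ t(t+1)·PV / [P·(1+y)²] = 3,312,165.8707 / (69,009.7064 × 1.117249) = 42.95878.

42.96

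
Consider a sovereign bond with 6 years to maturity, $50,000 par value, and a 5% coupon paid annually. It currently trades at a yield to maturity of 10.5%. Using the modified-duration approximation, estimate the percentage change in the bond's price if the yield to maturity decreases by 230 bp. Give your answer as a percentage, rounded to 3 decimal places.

Periodic yield y = 0.105. Modified duration first:
  t   CF        PV=CF/(1+0.105)^t    t·PV
  1     2,500.00     2,262.4434     2,262.4434
  2     2,500.00     2,047.4601     4,094.9203
  3     2,500.00     1,852.9051     5,558.7153
  4     2,500.00     1,676.8372     6,707.3487
  5     2,500.00     1,517.4997     7,587.4986
  6    52,500.00    28,839.3611   173,036.1668
  Σ                 38,196.5067   199,247.0930
P = 38,196.5067; D_Mac = 5.21637 yrs; D_mod = 5.21637/(1+0.105) = 4.72070 yrs.
ΔP/P ≈ -D_mod · Δy = -4.72070 × (-0.023) = +0.108576 = +10.8576%.

+10.858%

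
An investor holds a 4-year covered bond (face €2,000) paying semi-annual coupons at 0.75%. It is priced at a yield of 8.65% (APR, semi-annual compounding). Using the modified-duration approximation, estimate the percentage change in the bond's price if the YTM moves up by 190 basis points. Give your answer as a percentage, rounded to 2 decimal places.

-7.17%

Periodic yield y = 0.04325. Modified duration first:
  t   CF        PV=CF/(1+0.04325)^t    t·PV
  1         7.50         7.1891         7.1891
  2         7.50         6.8910        13.7821
  3         7.50         6.6054        19.8161
  4         7.50         6.3315        25.3261
  5         7.50         6.0690        30.3452
  6         7.50         5.8174        34.9046
  7         7.50         5.5763        39.0338
  8     2,007.50     1,430.6994    11,445.5955
  Σ                  1,475.1791    11,615.9923
P = 1,475.1791; D_Mac = 7.87429 half-year periods = 3.93715 yrs; D_mod = 3.93715/(1+0.04325) = 3.77392 yrs.
ΔP/P ≈ -D_mod · Δy = -3.77392 × (+0.019) = -0.071705 = -7.1705%.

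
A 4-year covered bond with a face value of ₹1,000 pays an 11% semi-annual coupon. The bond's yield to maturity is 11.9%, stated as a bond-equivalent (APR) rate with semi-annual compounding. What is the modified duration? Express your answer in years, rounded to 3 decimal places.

3.144 years

Periodic yield y = 0.0595. First find Macaulay duration:
  t   CF        PV=CF/(1+0.0595)^t    t·PV
  1        55.00        51.9113        51.9113
  2        55.00        48.9960        97.9920
  3        55.00        46.2445       138.7334
  4        55.00        43.6474       174.5898
  5        55.00        41.1963       205.9813
  6        55.00        38.8827       233.2965
  7        55.00        36.6991       256.8940
  8     1,055.00       664.4232     5,315.3854
  Σ                    972.0005     6,474.7837
P = 972.0005; Macaulay duration = 6,474.7837 / 972.0005 = 6.66130 half-year periods = 3.33065 years.
Modified duration = D_Mac / (1 + y) = 3.33065 / 1.0595 = 3.14360 years.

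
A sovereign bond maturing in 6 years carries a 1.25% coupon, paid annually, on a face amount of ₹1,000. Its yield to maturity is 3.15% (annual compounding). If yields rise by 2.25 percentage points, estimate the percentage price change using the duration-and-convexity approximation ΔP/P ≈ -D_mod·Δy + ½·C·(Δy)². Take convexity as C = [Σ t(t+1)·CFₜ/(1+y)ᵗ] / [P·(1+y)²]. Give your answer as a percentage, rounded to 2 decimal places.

With y = 0.0315:
  t   CF        PV=CF/(1+0.0315)^t    t·PV        t(t+1)·PV
  1        12.50        12.1183        12.1183          24.2365
  2        12.50        11.7482        23.4964          70.4892
  3        12.50        11.3894        34.1683         136.6733
  4        12.50        11.0416        44.1665         220.8325
  5        12.50        10.7044        53.5222         321.1331
  6     1,012.50       840.5811     5,043.4868      35,304.4076
  Σ                    897.5831     5,210.9585      36,077.7723
P = 897.5831; D_Mac = 5.80554 yrs; D_mod = 5.62825 yrs; C = 37.77692.
Duration effect: -5.62825 × (+0.0225) = -0.126636
Convexity effect: 0.5 × 37.77692 × (0.0225)² = +0.0095623
ΔP/P ≈ -0.126636 + 0.0095623 = -0.117073 = -11.7073%.

-11.71%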